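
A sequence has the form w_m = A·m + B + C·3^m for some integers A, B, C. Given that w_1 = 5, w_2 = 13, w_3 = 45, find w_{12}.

1062837

Write the equations: A + B + 3C = 5; 2A + B + 9C = 13; 3A + B + 27C = 45.
Subtracting the first from the second: A + 6C = 8.
Subtracting the second from the third: A + 18C = 32.
Solving: C = 2, A = -4, then B = 3.
Therefore w_{12} = -48 + 3 + 2·531441 = 1062837.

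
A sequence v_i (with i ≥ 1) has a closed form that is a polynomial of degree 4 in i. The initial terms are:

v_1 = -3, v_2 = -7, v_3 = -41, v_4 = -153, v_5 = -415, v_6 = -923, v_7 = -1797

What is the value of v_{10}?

-8175

1st diffs: -4, -34, -112, -262, -508, -874.
2nd diffs: -30, -78, -150, -246, -366.
3rd diffs: -48, -72, -96, -120.
4th diffs: -24, -24, -24 (constant).
Newton forward-difference form: v_i = -3 + (-4)·C(i-1,1) + (-30)·C(i-1,2) + (-48)·C(i-1,3) + (-24)·C(i-1,4).
At i = 10: i-1 = 9, so v_{10} = -3 - 36 - 1080 - 4032 - 3024 = -8175.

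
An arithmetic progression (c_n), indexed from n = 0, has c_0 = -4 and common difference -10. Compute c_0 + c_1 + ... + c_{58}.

c_n = -4 + (n - 0)·(-10).
c_{58} = -584; S = 59·(-4 + (-584))/2 = -17346.

-17346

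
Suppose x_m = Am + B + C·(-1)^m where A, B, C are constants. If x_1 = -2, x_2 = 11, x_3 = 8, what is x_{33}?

158

At m = 1, 2, 3: A + B - C = -2; 2A + B + C = 11; 3A + B - C = 8.
Subtracting the first from the second: A + 2C = 13.
Subtracting the second from the third: A - 2C = -3.
Solving: C = 4, A = 5, then B = -3.
Therefore x_{33} = 165 + (-3) + 4·(-1) = 158.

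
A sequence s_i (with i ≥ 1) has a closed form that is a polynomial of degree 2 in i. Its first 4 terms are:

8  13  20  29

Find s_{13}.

200

1st diffs: 5, 7, 9.
2nd diffs: 2, 2 (constant).
Newton forward-difference form: s_i = 8 + 5·C(i-1,1) + 2·C(i-1,2).
At i = 13: i-1 = 12, so s_{13} = 8 + 60 + 132 = 200.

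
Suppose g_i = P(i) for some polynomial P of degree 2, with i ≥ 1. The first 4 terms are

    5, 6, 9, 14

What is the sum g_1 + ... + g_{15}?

1st diffs: 1, 3, 5.
2nd diffs: 2, 2 (constant).
Newton forward-difference form: g_i = 5 + 1·C(i-1,1) + 2·C(i-1,2).
Continuing: …, 21, 30, 41, 54, …, g_{15} = 201.
Summing i = 1..15 (15 terms) gives 1090.

1090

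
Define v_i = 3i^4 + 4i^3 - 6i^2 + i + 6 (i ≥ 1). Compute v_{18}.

v_{18} = 3·18^4 + 4·18^3 - 6·18^2 + 1·18 + 6 = 336336.

336336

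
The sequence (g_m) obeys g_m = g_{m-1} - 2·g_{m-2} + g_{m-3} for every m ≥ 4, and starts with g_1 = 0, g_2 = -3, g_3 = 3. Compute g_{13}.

105

g_4 = 9, g_5 = 0, g_6 = -15, g_7 = -6, g_8 = 24, g_9 = 21, g_{10} = -33, g_{11} = -51, g_{12} = 36, g_{13} = 105.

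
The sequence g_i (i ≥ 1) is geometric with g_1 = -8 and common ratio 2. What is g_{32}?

-17179869184

g_i = (-8)·2^(i-1).
g_{32} = (-8)·2^31 = -17179869184.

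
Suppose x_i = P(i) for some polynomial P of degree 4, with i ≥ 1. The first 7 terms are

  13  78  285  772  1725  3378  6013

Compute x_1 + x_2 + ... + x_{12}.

1st diffs: 65, 207, 487, 953, 1653, 2635.
2nd diffs: 142, 280, 466, 700, 982.
3rd diffs: 138, 186, 234, 282.
4th diffs: 48, 48, 48 (constant).
So x_i = 2i^4 + 3i^3 + 3i^2 + 5i.
Continuing: …, 9960, 15597, 23350, 33693, …, x_{12} = 47148.
Summing i = 1..12 (12 terms) gives 142012.

142012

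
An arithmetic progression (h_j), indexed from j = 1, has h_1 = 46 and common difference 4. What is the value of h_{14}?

h_j = 46 + (j - 1)·4.
h_{14} = 46 + 13·4 = 98.

98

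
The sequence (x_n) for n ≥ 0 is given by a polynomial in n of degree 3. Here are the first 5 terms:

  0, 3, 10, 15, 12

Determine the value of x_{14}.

-1778

1st diffs: 3, 7, 5, -3.
2nd diffs: 4, -2, -8.
3rd diffs: -6, -6 (constant).
Newton forward-difference form: x_n = 3·C(n,1) + 4·C(n,2) + (-6)·C(n,3).
At n = 14: n = 14, so x_{14} = 42 + 364 - 2184 = -1778.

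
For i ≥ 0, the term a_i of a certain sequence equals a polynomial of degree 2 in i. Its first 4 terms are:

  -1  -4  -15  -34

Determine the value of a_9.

1st diffs: -3, -11, -19.
2nd diffs: -8, -8 (constant).
So a_i = -4i^2 + i - 1.
Evaluating at i = 9 gives a_9 = -316.

-316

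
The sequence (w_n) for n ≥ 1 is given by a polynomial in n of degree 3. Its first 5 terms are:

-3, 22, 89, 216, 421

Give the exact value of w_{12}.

5552

1st diffs: 25, 67, 127, 205.
2nd diffs: 42, 60, 78.
3rd diffs: 18, 18 (constant).
Newton forward-difference form: w_n = -3 + 25·C(n-1,1) + 42·C(n-1,2) + 18·C(n-1,3).
At n = 12: n-1 = 11, so w_{12} = -3 + 275 + 2310 + 2970 = 5552.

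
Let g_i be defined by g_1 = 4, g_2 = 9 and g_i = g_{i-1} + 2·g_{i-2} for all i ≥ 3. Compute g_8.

555

Compute successive terms:
g_3 = 17, g_4 = 35, g_5 = 69, g_6 = 139, g_7 = 277, g_8 = 555.
(Characteristic roots are 2 and -1.)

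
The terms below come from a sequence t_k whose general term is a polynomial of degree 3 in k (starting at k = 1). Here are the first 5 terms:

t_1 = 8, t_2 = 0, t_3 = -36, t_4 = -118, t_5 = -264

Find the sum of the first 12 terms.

-15502

1st diffs: -8, -36, -82, -146.
2nd diffs: -28, -46, -64.
3rd diffs: -18, -18 (constant).
Newton forward-difference form: t_k = 8 + (-8)·C(k-1,1) + (-28)·C(k-1,2) + (-18)·C(k-1,3).
Continuing: …, -492, -820, -1266, -1848, …, t_{12} = -4590.
Summing k = 1..12 (12 terms) gives -15502.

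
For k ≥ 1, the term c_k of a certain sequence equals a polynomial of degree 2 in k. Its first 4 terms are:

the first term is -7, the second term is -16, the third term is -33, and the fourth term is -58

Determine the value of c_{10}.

-376

1st diffs: -9, -17, -25.
2nd diffs: -8, -8 (constant).
So c_k = -4k^2 + 3k - 6.
Evaluating at k = 10 gives c_{10} = -376.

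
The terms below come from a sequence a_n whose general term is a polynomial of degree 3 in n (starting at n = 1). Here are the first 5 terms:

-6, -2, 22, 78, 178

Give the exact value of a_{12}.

3118

1st diffs: 4, 24, 56, 100.
2nd diffs: 20, 32, 44.
3rd diffs: 12, 12 (constant).
Newton forward-difference form: a_n = -6 + 4·C(n-1,1) + 20·C(n-1,2) + 12·C(n-1,3).
At n = 12: n-1 = 11, so a_{12} = -6 + 44 + 1100 + 1980 = 3118.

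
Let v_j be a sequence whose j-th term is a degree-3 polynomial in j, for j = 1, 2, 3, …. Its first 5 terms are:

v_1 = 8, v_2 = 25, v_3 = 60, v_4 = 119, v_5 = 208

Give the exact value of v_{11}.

1708

1st diffs: 17, 35, 59, 89.
2nd diffs: 18, 24, 30.
3rd diffs: 6, 6 (constant).
Newton forward-difference form: v_j = 8 + 17·C(j-1,1) + 18·C(j-1,2) + 6·C(j-1,3).
At j = 11: j-1 = 10, so v_{11} = 8 + 170 + 810 + 720 = 1708.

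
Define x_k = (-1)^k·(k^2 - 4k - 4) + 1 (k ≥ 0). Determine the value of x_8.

(-1)^8 = 1; k^2 - 4k - 4 at k=8 is 28; so x_8 = 29.

29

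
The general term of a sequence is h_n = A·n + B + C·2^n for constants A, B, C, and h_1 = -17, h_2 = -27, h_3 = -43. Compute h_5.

The three given values yield: A + B + 2C = -17; 2A + B + 4C = -27; 3A + B + 8C = -43.
Subtracting the first from the second: A + 2C = -10.
Subtracting the second from the third: A + 4C = -16.
Solving: C = -3, A = -4, then B = -7.
Hence h_5 = -4·5 + (-7) + (-3)·32 = -123.

-123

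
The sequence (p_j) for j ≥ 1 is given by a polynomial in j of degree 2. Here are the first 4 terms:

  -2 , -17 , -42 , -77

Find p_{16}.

1st diffs: -15, -25, -35.
2nd diffs: -10, -10 (constant).
Newton forward-difference form: p_j = -2 + (-15)·C(j-1,1) + (-10)·C(j-1,2).
At j = 16: j-1 = 15, so p_{16} = -2 - 225 - 1050 = -1277.

-1277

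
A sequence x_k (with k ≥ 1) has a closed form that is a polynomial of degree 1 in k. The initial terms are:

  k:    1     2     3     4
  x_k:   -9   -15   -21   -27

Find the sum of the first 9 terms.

-297

1st diffs: -6, -6, -6 (constant).
So x_k = -6k - 3.
Continuing: …, -33, -39, -45, -51, …, x_9 = -57.
Summing k = 1..9 (9 terms) gives -297.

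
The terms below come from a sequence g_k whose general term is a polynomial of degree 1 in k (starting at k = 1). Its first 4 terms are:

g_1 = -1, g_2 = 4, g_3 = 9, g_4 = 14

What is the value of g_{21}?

99

1st diffs: 5, 5, 5 (constant).
So g_k = 5k - 6.
Evaluating at k = 21 gives g_{21} = 99.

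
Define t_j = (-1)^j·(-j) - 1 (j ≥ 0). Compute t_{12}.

(-1)^12 = 1; -j at j=12 is -12; so t_{12} = -13.

-13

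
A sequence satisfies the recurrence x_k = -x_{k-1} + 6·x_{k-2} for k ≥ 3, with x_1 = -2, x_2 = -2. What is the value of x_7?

Compute successive terms:
x_3 = -10, x_4 = -2, x_5 = -58, x_6 = 46, x_7 = -394.
(Characteristic roots are 2 and -3.)

-394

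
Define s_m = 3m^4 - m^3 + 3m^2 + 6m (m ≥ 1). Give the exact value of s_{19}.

385301

s_{19} = 3·19^4 - 1·19^3 + 3·19^2 + 6·19 = 385301.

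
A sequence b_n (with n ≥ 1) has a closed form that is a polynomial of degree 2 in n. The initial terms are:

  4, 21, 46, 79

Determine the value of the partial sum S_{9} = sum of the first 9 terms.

1320

1st diffs: 17, 25, 33.
2nd diffs: 8, 8 (constant).
Newton forward-difference form: b_n = 4 + 17·C(n-1,1) + 8·C(n-1,2).
Continuing: …, 120, 169, 226, 291, …, b_9 = 364.
Summing n = 1..9 (9 terms) gives 1320.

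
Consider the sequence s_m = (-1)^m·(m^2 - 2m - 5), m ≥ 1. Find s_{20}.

(-1)^20 = 1; m^2 - 2m - 5 at m=20 is 355; so s_{20} = 355.

355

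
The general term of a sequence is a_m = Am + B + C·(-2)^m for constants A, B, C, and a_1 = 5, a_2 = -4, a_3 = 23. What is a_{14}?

-32728

Plug in m = 1, 2, 3: A + B - 2C = 5; 2A + B + 4C = -4; 3A + B - 8C = 23.
Subtracting the first from the second: A + 6C = -9.
Subtracting the second from the third: A - 12C = 27.
Solving: C = -2, A = 3, then B = -2.
Therefore a_{14} = 42 + (-2) + (-2)·16384 = -32728.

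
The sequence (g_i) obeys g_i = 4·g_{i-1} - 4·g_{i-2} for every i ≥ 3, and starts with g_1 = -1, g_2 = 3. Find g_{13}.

118784

Applying the relation repeatedly:
g_3 = 16; g_4 = 52; g_5 = 144; …; g_{10} = 11008; g_{11} = 24576; g_{12} = 54272; g_{13} = 118784.
(Characteristic roots are 2 and 2.)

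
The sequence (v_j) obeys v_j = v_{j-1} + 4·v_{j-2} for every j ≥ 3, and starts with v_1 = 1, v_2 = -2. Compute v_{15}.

Applying the relation repeatedly:
v_3 = 2; v_4 = -6; v_5 = 2; …; v_{12} = -3462; v_{13} = -8254; v_{14} = -22102; v_{15} = -55118.

-55118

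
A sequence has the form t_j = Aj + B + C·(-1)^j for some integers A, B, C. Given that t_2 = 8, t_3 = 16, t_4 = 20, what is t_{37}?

At j = 2, 3, 4: 2A + B + C = 8; 3A + B - C = 16; 4A + B + C = 20.
Subtracting the first from the second: A - 2C = 8.
Subtracting the second from the third: A + 2C = 4.
Solving: C = -1, A = 6, then B = -3.
Hence t_{37} = 6·37 + (-3) + (-1)·(-1) = 220.

220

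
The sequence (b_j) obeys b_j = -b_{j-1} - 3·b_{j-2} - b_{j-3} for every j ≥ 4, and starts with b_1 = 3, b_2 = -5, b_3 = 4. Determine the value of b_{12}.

-436

b_4 = 8  b_5 = -15  b_6 = -13  b_7 = 50  b_8 = 4  b_9 = -141  b_{10} = 79  b_{11} = 340  b_{12} = -436.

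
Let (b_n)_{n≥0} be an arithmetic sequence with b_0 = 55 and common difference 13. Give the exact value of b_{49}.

692

b_n = 55 + (n - 0)·13.
b_{49} = 55 + 49·13 = 692.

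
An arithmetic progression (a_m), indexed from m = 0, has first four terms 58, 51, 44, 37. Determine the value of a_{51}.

Common difference d = -7.
a_m = 58 + (m - 0)·(-7).
a_{51} = 58 + 51·(-7) = -299.

-299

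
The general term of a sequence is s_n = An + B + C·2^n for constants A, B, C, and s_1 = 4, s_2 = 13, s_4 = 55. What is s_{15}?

98344

At n = 1, 2, 4: A + B + 2C = 4; 2A + B + 4C = 13; 4A + B + 16C = 55.
Subtracting the first from the second: A + 2C = 9.
Subtracting the second from the third: 2A + 12C = 42.
Solving: C = 3, A = 3, then B = -5.
So s_n = 3·n + (-5) + 3·2^n; at n=15 this is 98344.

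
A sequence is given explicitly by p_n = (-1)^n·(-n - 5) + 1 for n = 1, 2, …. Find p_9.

15

(-1)^9 = -1; -n - 5 at n=9 is -14; so p_9 = 15.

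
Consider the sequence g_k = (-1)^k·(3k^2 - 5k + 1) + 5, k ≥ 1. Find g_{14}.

524

(-1)^14 = 1; 3k^2 - 5k + 1 at k=14 is 519; so g_{14} = 524.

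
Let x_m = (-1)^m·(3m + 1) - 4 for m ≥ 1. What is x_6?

15

(-1)^6 = 1; 3m + 1 at m=6 is 19; so x_6 = 15.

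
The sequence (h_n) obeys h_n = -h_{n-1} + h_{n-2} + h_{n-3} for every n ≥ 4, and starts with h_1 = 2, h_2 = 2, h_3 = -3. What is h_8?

17

h_4 = 7;  h_5 = -8;  h_6 = 12;  h_7 = -13;  h_8 = 17.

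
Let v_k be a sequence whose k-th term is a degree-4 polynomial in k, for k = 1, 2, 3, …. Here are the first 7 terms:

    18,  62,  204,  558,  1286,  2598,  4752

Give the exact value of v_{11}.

1st diffs: 44, 142, 354, 728, 1312, 2154.
2nd diffs: 98, 212, 374, 584, 842.
3rd diffs: 114, 162, 210, 258.
4th diffs: 48, 48, 48 (constant).
Newton forward-difference form: v_k = 18 + 44·C(k-1,1) + 98·C(k-1,2) + 114·C(k-1,3) + 48·C(k-1,4).
At k = 11: k-1 = 10, so v_{11} = 18 + 440 + 4410 + 13680 + 10080 = 28628.

28628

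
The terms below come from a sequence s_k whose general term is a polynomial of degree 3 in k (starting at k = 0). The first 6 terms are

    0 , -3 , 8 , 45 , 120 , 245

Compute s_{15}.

1st diffs: -3, 11, 37, 75, 125.
2nd diffs: 14, 26, 38, 50.
3rd diffs: 12, 12, 12 (constant).
Newton forward-difference form: s_k = (-3)·C(k,1) + 14·C(k,2) + 12·C(k,3).
At k = 15: k = 15, so s_{15} = -45 + 1470 + 5460 = 6885.

6885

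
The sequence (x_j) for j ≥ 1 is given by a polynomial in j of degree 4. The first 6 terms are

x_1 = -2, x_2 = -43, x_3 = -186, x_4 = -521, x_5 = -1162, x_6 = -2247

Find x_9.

1st diffs: -41, -143, -335, -641, -1085.
2nd diffs: -102, -192, -306, -444.
3rd diffs: -90, -114, -138.
4th diffs: -24, -24 (constant).
So x_j = -j^4 - 5j^3 + 4j^2 - 3j + 3.
Evaluating at j = 9 gives x_9 = -9906.

-9906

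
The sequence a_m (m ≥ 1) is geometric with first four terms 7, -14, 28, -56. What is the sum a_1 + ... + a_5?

Common ratio r = -2.
a_m = 7·(-2)^(m-1).
S = 7·((-2)^5 - 1)/(-2 - 1) = 7·(-32 - 1)/(-3) = 77.

77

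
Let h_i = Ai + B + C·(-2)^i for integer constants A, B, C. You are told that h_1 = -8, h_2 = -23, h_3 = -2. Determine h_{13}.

16336

At i = 1, 2, 3: A + B - 2C = -8; 2A + B + 4C = -23; 3A + B - 8C = -2.
Subtracting the first from the second: A + 6C = -15.
Subtracting the second from the third: A - 12C = 21.
Solving: C = -2, A = -3, then B = -9.
Hence h_{13} = -3·13 + (-9) + (-2)·(-8192) = 16336.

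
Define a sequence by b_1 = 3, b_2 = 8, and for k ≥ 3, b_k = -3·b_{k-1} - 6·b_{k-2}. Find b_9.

Compute successive terms:
b_3 = -42;  b_4 = 78;  b_5 = 18;  b_6 = -522;  b_7 = 1458;  b_8 = -1242;  b_9 = -5022.

-5022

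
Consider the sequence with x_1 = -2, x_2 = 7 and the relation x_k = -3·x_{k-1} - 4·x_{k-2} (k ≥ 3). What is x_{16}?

-107989

x_3 = -13, x_4 = 11, x_5 = 19, …, x_{13} = -2477, x_{14} = -15653, x_{15} = 56867, x_{16} = -107989.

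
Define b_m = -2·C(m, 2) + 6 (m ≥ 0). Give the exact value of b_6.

C(6, 2) = 15, so b_6 = -24.

-24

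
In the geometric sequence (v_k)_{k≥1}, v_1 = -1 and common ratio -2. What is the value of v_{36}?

v_k = (-1)·(-2)^(k-1).
v_{36} = (-1)·(-2)^35 = 34359738368.

34359738368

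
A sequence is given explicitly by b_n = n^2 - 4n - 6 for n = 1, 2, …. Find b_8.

26

b_8 = 1·8^2 - 4·8 - 6 = 26.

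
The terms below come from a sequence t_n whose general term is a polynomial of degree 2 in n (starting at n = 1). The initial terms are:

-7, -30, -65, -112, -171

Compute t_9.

-527

1st diffs: -23, -35, -47, -59.
2nd diffs: -12, -12, -12 (constant).
So t_n = -6n^2 - 5n + 4.
Evaluating at n = 9 gives t_9 = -527.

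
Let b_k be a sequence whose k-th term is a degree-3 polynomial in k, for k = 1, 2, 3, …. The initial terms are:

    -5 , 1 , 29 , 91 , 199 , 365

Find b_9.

1st diffs: 6, 28, 62, 108, 166.
2nd diffs: 22, 34, 46, 58.
3rd diffs: 12, 12, 12 (constant).
Newton forward-difference form: b_k = -5 + 6·C(k-1,1) + 22·C(k-1,2) + 12·C(k-1,3).
At k = 9: k-1 = 8, so b_9 = -5 + 48 + 616 + 672 = 1331.

1331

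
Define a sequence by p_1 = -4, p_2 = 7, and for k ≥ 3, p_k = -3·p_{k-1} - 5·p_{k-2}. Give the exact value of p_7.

Step forward from the initial values:
p_3 = -1;  p_4 = -32;  p_5 = 101;  p_6 = -143;  p_7 = -76.

-76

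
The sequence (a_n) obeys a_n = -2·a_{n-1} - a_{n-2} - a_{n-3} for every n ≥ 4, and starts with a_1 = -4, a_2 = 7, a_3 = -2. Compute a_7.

-24

Step forward from the initial values:
a_4 = 1;  a_5 = -7;  a_6 = 15;  a_7 = -24.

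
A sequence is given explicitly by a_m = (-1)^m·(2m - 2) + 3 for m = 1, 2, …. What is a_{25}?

-45

(-1)^25 = -1; 2m - 2 at m=25 is 48; so a_{25} = -45.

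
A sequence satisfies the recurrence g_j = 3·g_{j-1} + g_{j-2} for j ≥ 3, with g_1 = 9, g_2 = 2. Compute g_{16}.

g_3 = 15  g_4 = 47  g_5 = 156  …  g_{13} = 2207889  g_{14} = 7292162  g_{15} = 24084375  g_{16} = 79545287.

79545287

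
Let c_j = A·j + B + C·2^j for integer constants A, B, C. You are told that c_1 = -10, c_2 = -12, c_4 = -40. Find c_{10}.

The three given values yield: A + B + 2C = -10; 2A + B + 4C = -12; 4A + B + 16C = -40.
Subtracting the first from the second: A + 2C = -2.
Subtracting the second from the third: 2A + 12C = -28.
Solving: C = -3, A = 4, then B = -8.
Hence c_{10} = 4·10 + (-8) + (-3)·1024 = -3040.

-3040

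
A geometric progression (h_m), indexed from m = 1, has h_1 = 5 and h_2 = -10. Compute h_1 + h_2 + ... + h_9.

Common ratio r = -2.
h_m = 5·(-2)^(m-1).
S = 5·((-2)^9 - 1)/(-2 - 1) = 5·(-512 - 1)/(-3) = 855.

855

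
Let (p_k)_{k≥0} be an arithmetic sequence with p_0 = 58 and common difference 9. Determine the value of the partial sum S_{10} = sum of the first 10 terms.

p_k = 58 + (k - 0)·9.
p_9 = 139; S = 10·(58 + 139)/2 = 985.

985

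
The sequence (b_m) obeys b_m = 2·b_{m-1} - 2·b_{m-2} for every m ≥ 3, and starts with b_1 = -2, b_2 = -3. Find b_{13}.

128

Step forward from the initial values:
b_3 = -2, b_4 = 2, b_5 = 8, …, b_{10} = -48, b_{11} = -32, b_{12} = 32, b_{13} = 128.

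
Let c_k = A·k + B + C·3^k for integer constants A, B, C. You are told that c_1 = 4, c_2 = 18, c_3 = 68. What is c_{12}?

Plug in k = 1, 2, 3: A + B + 3C = 4; 2A + B + 9C = 18; 3A + B + 27C = 68.
Subtracting the first from the second: A + 6C = 14.
Subtracting the second from the third: A + 18C = 50.
Solving: C = 3, A = -4, then B = -1.
Therefore c_{12} = -48 + (-1) + 3·531441 = 1594274.

1594274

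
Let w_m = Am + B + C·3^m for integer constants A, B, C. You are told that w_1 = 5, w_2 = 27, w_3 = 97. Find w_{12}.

2125735

The three given values yield: A + B + 3C = 5; 2A + B + 9C = 27; 3A + B + 27C = 97.
Subtracting the first from the second: A + 6C = 22.
Subtracting the second from the third: A + 18C = 70.
Solving: C = 4, A = -2, then B = -5.
Hence w_{12} = -2·12 + (-5) + 4·531441 = 2125735.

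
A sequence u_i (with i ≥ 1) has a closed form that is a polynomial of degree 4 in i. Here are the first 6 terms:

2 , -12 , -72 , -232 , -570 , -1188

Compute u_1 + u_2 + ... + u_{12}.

-56758

1st diffs: -14, -60, -160, -338, -618.
2nd diffs: -46, -100, -178, -280.
3rd diffs: -54, -78, -102.
4th diffs: -24, -24 (constant).
Newton forward-difference form: u_i = 2 + (-14)·C(i-1,1) + (-46)·C(i-1,2) + (-54)·C(i-1,3) + (-24)·C(i-1,4).
Continuing: …, -2212, -3792, -6102, -9340, …, u_{12} = -19512.
Summing i = 1..12 (12 terms) gives -56758.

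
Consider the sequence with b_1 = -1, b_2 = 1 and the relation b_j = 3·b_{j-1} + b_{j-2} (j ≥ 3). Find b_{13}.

b_3 = 2, b_4 = 7, b_5 = 23, …, b_{10} = 9043, b_{11} = 29867, b_{12} = 98644, b_{13} = 325799.

325799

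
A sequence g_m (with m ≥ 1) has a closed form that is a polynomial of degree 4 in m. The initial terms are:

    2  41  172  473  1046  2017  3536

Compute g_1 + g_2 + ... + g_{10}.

1st diffs: 39, 131, 301, 573, 971, 1519.
2nd diffs: 92, 170, 272, 398, 548.
3rd diffs: 78, 102, 126, 150.
4th diffs: 24, 24, 24 (constant).
Newton forward-difference form: g_m = 2 + 39·C(m-1,1) + 92·C(m-1,2) + 78·C(m-1,3) + 24·C(m-1,4).
Continuing: 5777, 8938, 13241.
Summing m = 1..10 (10 terms) gives 35243.

35243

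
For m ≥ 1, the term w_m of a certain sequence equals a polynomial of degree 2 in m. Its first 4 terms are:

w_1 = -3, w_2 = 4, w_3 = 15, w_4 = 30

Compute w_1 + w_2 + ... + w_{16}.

1st diffs: 7, 11, 15.
2nd diffs: 4, 4 (constant).
So w_m = 2m^2 + m - 6.
Continuing: …, 49, 72, 99, 130, …, w_{16} = 522.
Summing m = 1..16 (16 terms) gives 3032.

3032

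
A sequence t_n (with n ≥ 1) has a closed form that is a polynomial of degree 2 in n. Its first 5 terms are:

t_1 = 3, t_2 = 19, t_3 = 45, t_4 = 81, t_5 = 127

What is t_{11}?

613

1st diffs: 16, 26, 36, 46.
2nd diffs: 10, 10, 10 (constant).
Newton forward-difference form: t_n = 3 + 16·C(n-1,1) + 10·C(n-1,2).
At n = 11: n-1 = 10, so t_{11} = 3 + 160 + 450 = 613.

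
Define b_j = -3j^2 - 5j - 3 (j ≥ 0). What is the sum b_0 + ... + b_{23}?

Over j = 0..23: Σj = 276, Σj² = 4324.
Total = (-3)·4324 + (-5)·276 + (-3)·24 = -14424.

-14424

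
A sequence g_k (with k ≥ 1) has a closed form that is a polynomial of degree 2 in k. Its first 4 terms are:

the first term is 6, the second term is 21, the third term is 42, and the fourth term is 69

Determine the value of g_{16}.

861

1st diffs: 15, 21, 27.
2nd diffs: 6, 6 (constant).
Newton forward-difference form: g_k = 6 + 15·C(k-1,1) + 6·C(k-1,2).
At k = 16: k-1 = 15, so g_{16} = 6 + 225 + 630 = 861.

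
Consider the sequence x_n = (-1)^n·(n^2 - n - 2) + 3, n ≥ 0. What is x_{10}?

91

(-1)^10 = 1; n^2 - n - 2 at n=10 is 88; so x_{10} = 91.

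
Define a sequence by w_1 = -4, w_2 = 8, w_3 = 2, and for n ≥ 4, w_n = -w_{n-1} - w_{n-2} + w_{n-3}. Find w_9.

Compute successive terms:
w_4 = -14, w_5 = 20, w_6 = -4, w_7 = -30, w_8 = 54, w_9 = -28.

-28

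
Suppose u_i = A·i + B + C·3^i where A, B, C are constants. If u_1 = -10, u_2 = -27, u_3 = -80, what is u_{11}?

At i = 1, 2, 3: A + B + 3C = -10; 2A + B + 9C = -27; 3A + B + 27C = -80.
Subtracting the first from the second: A + 6C = -17.
Subtracting the second from the third: A + 18C = -53.
Solving: C = -3, A = 1, then B = -2.
So u_i = 1·i + (-2) + (-3)·3^i; at i=11 this is -531432.

-531432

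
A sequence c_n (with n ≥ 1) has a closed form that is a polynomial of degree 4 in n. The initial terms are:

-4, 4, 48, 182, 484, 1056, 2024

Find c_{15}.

47064

1st diffs: 8, 44, 134, 302, 572, 968.
2nd diffs: 36, 90, 168, 270, 396.
3rd diffs: 54, 78, 102, 126.
4th diffs: 24, 24, 24 (constant).
Newton forward-difference form: c_n = -4 + 8·C(n-1,1) + 36·C(n-1,2) + 54·C(n-1,3) + 24·C(n-1,4).
At n = 15: n-1 = 14, so c_{15} = -4 + 112 + 3276 + 19656 + 24024 = 47064.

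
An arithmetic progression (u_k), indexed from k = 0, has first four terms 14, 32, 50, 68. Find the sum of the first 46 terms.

19274

Common difference d = 18.
u_k = 14 + (k - 0)·18.
u_{45} = 824; S = 46·(14 + 824)/2 = 19274.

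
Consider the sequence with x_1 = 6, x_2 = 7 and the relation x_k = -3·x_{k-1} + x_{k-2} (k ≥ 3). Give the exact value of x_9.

Compute successive terms:
x_3 = -15  x_4 = 52  x_5 = -171  x_6 = 565  x_7 = -1866  x_8 = 6163  x_9 = -20355.

-20355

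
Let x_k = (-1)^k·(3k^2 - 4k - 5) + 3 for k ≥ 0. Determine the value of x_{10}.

(-1)^10 = 1; 3k^2 - 4k - 5 at k=10 is 255; so x_{10} = 258.

258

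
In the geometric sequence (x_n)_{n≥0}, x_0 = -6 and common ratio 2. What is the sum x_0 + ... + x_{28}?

-3221225466

x_n = (-6)·2^(n-0).
S = (-6)·(2^29 - 1)/(2 - 1) = (-6)·(536870912 - 1)/(1) = -3221225466.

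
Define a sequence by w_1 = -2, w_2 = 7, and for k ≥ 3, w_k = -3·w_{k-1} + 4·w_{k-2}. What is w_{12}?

7549747

Step forward from the initial values:
w_3 = -29; w_4 = 115; w_5 = -461; w_6 = 1843; w_7 = -7373; w_8 = 29491; w_9 = -117965; w_{10} = 471859; w_{11} = -1887437; w_{12} = 7549747.
(Characteristic roots are 1 and -4.)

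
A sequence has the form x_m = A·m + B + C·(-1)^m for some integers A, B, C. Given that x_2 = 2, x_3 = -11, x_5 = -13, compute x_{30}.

-26

At m = 2, 3, 5: 2A + B + C = 2; 3A + B - C = -11; 5A + B - C = -13.
Subtracting the first from the second: A - 2C = -13.
Subtracting the second from the third: 2A = -2.
Solving: C = 6, A = -1, then B = -2.
Therefore x_{30} = -30 + (-2) + 6·1 = -26.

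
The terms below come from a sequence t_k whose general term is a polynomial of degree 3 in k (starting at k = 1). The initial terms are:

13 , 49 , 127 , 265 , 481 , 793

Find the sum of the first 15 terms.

47655

1st diffs: 36, 78, 138, 216, 312.
2nd diffs: 42, 60, 78, 96.
3rd diffs: 18, 18, 18 (constant).
Newton forward-difference form: t_k = 13 + 36·C(k-1,1) + 42·C(k-1,2) + 18·C(k-1,3).
Continuing: …, 1219, 1777, 2485, 3361, …, t_{15} = 10891.
Summing k = 1..15 (15 terms) gives 47655.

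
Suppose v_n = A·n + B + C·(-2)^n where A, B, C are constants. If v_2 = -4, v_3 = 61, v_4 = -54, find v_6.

-284

At n = 2, 3, 4: 2A + B + 4C = -4; 3A + B - 8C = 61; 4A + B + 16C = -54.
Subtracting the first from the second: A - 12C = 65.
Subtracting the second from the third: A + 24C = -115.
Solving: C = -5, A = 5, then B = 6.
So v_n = 5·n + 6 + (-5)·(-2)^n; at n=6 this is -284.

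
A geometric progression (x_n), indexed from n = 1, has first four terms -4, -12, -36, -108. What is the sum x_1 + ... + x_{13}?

Common ratio r = 3.
x_n = (-4)·3^(n-1).
S = (-4)·(3^13 - 1)/(3 - 1) = (-4)·(1594323 - 1)/(2) = -3188644.

-3188644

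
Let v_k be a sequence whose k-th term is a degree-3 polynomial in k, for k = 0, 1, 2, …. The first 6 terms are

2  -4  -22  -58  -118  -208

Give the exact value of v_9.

1st diffs: -6, -18, -36, -60, -90.
2nd diffs: -12, -18, -24, -30.
3rd diffs: -6, -6, -6 (constant).
Newton forward-difference form: v_k = 2 + (-6)·C(k,1) + (-12)·C(k,2) + (-6)·C(k,3).
At k = 9: k = 9, so v_9 = 2 - 54 - 432 - 504 = -988.

-988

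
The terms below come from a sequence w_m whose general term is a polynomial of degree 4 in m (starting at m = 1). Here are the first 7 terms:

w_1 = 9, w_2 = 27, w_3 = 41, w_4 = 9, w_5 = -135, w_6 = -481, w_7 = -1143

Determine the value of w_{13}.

1st diffs: 18, 14, -32, -144, -346, -662.
2nd diffs: -4, -46, -112, -202, -316.
3rd diffs: -42, -66, -90, -114.
4th diffs: -24, -24, -24 (constant).
Newton forward-difference form: w_m = 9 + 18·C(m-1,1) + (-4)·C(m-1,2) + (-42)·C(m-1,3) + (-24)·C(m-1,4).
At m = 13: m-1 = 12, so w_{13} = 9 + 216 - 264 - 9240 - 11880 = -21159.

-21159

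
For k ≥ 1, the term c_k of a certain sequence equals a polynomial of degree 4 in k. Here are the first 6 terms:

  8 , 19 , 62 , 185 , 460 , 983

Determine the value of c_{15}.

1st diffs: 11, 43, 123, 275, 523.
2nd diffs: 32, 80, 152, 248.
3rd diffs: 48, 72, 96.
4th diffs: 24, 24 (constant).
Newton forward-difference form: c_k = 8 + 11·C(k-1,1) + 32·C(k-1,2) + 48·C(k-1,3) + 24·C(k-1,4).
At k = 15: k-1 = 14, so c_{15} = 8 + 154 + 2912 + 17472 + 24024 = 44570.

44570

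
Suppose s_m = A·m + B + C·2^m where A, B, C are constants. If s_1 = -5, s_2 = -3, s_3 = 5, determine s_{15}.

98237

The three given values yield: A + B + 2C = -5; 2A + B + 4C = -3; 3A + B + 8C = 5.
Subtracting the first from the second: A + 2C = 2.
Subtracting the second from the third: A + 4C = 8.
Solving: C = 3, A = -4, then B = -7.
Therefore s_{15} = -60 + (-7) + 3·32768 = 98237.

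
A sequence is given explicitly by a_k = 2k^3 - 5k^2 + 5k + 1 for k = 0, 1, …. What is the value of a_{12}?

2797

a_{12} = 2·12^3 - 5·12^2 + 5·12 + 1 = 2797.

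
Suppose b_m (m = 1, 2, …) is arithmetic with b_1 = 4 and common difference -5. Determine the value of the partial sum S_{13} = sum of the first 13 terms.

b_m = 4 + (m - 1)·(-5).
b_{13} = -56; S = 13·(4 + (-56))/2 = -338.

-338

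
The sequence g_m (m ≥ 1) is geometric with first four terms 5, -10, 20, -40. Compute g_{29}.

Common ratio r = -2.
g_m = 5·(-2)^(m-1).
g_{29} = 5·(-2)^28 = 1342177280.

1342177280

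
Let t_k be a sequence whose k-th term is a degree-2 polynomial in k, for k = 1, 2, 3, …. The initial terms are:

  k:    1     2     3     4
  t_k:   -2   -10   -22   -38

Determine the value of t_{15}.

1st diffs: -8, -12, -16.
2nd diffs: -4, -4 (constant).
So t_k = -2k^2 - 2k + 2.
Evaluating at k = 15 gives t_{15} = -478.

-478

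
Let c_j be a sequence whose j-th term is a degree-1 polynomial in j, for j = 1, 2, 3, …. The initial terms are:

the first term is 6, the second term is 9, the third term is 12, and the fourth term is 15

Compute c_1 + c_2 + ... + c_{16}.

1st diffs: 3, 3, 3 (constant).
So c_j = 3j + 3.
Continuing: …, 18, 21, 24, 27, …, c_{16} = 51.
Summing j = 1..16 (16 terms) gives 456.

456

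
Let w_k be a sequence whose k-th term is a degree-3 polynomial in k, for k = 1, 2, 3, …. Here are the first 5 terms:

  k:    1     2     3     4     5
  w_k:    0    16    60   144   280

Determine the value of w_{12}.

3696

1st diffs: 16, 44, 84, 136.
2nd diffs: 28, 40, 52.
3rd diffs: 12, 12 (constant).
So w_k = 2k^3 + 2k^2 - 4k.
Evaluating at k = 12 gives w_{12} = 3696.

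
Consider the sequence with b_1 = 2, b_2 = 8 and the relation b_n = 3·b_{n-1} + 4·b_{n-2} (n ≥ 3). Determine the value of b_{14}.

134217728

Iterate the recurrence:
b_3 = 32, b_4 = 128, b_5 = 512, …, b_{11} = 2097152, b_{12} = 8388608, b_{13} = 33554432, b_{14} = 134217728.
(Characteristic roots are 4 and -1.)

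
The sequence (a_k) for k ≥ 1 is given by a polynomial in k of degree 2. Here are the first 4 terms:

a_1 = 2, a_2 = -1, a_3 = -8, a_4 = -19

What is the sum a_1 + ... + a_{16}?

1st diffs: -3, -7, -11.
2nd diffs: -4, -4 (constant).
Newton forward-difference form: a_k = 2 + (-3)·C(k-1,1) + (-4)·C(k-1,2).
Continuing: …, -34, -53, -76, -103, …, a_{16} = -463.
Summing k = 1..16 (16 terms) gives -2568.

-2568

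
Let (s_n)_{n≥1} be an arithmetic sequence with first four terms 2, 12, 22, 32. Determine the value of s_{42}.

Common difference d = 10.
s_n = 2 + (n - 1)·10.
s_{42} = 2 + 41·10 = 412.

412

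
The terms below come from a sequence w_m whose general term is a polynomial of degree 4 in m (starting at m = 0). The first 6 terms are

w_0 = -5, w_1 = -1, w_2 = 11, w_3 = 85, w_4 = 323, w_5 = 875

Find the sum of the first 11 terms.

41481

1st diffs: 4, 12, 74, 238, 552.
2nd diffs: 8, 62, 164, 314.
3rd diffs: 54, 102, 150.
4th diffs: 48, 48 (constant).
So w_m = 2m^4 - 3m^3 - m^2 + 6m - 5.
Continuing: …, 1939, 3761, 6635, 10903, …, w_{10} = 16955.
Summing m = 0..10 (11 terms) gives 41481.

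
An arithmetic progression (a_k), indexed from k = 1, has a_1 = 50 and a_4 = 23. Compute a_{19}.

-112

Common difference d = (23 - 50) / (4 - 1) = -9.
a_k = 50 + (k - 1)·(-9).
a_{19} = 50 + 18·(-9) = -112.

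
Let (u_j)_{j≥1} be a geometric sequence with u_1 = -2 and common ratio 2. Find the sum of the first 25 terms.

u_j = (-2)·2^(j-1).
S = (-2)·(2^25 - 1)/(2 - 1) = (-2)·(33554432 - 1)/(1) = -67108862.

-67108862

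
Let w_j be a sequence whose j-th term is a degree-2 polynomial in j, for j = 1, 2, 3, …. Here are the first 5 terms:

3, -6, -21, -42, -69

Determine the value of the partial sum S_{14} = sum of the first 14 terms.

-2961

1st diffs: -9, -15, -21, -27.
2nd diffs: -6, -6, -6 (constant).
Newton forward-difference form: w_j = 3 + (-9)·C(j-1,1) + (-6)·C(j-1,2).
Continuing: …, -102, -141, -186, -237, …, w_{14} = -582.
Summing j = 1..14 (14 terms) gives -2961.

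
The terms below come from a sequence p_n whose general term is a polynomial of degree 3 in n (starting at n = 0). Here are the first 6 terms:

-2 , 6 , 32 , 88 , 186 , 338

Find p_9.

1726

1st diffs: 8, 26, 56, 98, 152.
2nd diffs: 18, 30, 42, 54.
3rd diffs: 12, 12, 12 (constant).
So p_n = 2n^3 + 3n^2 + 3n - 2.
Evaluating at n = 9 gives p_9 = 1726.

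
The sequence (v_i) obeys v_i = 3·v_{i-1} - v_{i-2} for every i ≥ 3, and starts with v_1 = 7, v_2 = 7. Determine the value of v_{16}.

3599603

v_3 = 14;  v_4 = 35;  v_5 = 91;  …;  v_{13} = 200599;  v_{14} = 525175;  v_{15} = 1374926;  v_{16} = 3599603.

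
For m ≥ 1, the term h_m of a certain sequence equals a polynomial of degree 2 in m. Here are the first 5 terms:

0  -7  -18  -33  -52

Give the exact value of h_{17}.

1st diffs: -7, -11, -15, -19.
2nd diffs: -4, -4, -4 (constant).
Newton forward-difference form: h_m = (-7)·C(m-1,1) + (-4)·C(m-1,2).
At m = 17: m-1 = 16, so h_{17} = -112 - 480 = -592.

-592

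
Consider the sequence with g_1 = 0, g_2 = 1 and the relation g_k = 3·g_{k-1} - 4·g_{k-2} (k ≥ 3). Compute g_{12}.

1541

Iterate the recurrence:
g_3 = 3, g_4 = 5, g_5 = 3, g_6 = -11, g_7 = -45, g_8 = -91, g_9 = -93, g_{10} = 85, g_{11} = 627, g_{12} = 1541.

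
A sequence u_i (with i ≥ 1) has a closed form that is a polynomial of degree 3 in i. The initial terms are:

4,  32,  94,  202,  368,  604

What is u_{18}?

1st diffs: 28, 62, 108, 166, 236.
2nd diffs: 34, 46, 58, 70.
3rd diffs: 12, 12, 12 (constant).
So u_i = 2i^3 + 5i^2 - i - 2.
Evaluating at i = 18 gives u_{18} = 13264.

13264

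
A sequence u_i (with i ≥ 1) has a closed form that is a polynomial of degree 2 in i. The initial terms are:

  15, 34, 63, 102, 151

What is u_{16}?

1350

1st diffs: 19, 29, 39, 49.
2nd diffs: 10, 10, 10 (constant).
Newton forward-difference form: u_i = 15 + 19·C(i-1,1) + 10·C(i-1,2).
At i = 16: i-1 = 15, so u_{16} = 15 + 285 + 1050 = 1350.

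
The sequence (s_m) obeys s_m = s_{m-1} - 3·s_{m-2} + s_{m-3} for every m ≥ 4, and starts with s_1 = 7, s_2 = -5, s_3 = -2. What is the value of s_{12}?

-496

Compute successive terms:
s_4 = 20;  s_5 = 21;  s_6 = -41;  s_7 = -84;  s_8 = 60;  s_9 = 271;  s_{10} = 7;  s_{11} = -746;  s_{12} = -496.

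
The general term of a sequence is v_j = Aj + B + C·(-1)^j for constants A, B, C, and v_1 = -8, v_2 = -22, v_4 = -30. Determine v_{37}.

The three given values yield: A + B - C = -8; 2A + B + C = -22; 4A + B + C = -30.
Subtracting the first from the second: A + 2C = -14.
Subtracting the second from the third: 2A = -8.
Solving: C = -5, A = -4, then B = -9.
So v_j = -4·j + (-9) + (-5)·(-1)^j; at j=37 this is -152.

-152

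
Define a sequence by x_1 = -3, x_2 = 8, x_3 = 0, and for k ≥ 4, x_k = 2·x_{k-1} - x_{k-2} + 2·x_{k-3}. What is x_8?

x_4 = -14;  x_5 = -12;  x_6 = -10;  x_7 = -36;  x_8 = -86.

-86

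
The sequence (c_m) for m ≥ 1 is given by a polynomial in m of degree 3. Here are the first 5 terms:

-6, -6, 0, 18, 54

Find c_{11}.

1st diffs: 0, 6, 18, 36.
2nd diffs: 6, 12, 18.
3rd diffs: 6, 6 (constant).
Newton forward-difference form: c_m = -6 + 6·C(m-1,2) + 6·C(m-1,3).
At m = 11: m-1 = 10, so c_{11} = -6 + 270 + 720 = 984.

984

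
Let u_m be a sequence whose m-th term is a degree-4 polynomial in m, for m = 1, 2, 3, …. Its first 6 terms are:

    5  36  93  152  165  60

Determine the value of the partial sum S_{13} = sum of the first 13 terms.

1st diffs: 31, 57, 59, 13, -105.
2nd diffs: 26, 2, -46, -118.
3rd diffs: -24, -48, -72.
4th diffs: -24, -24 (constant).
Newton forward-difference form: u_m = 5 + 31·C(m-1,1) + 26·C(m-1,2) + (-24)·C(m-1,3) + (-24)·C(m-1,4).
Continuing: …, -259, -912, -2043, -3820, …, u_{13} = -15067.
Summing m = 1..13 (13 terms) gives -38129.

-38129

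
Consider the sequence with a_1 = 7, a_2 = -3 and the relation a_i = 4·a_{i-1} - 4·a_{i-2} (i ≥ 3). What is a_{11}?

-79872

Compute successive terms:
a_3 = -40; a_4 = -148; a_5 = -432; a_6 = -1136; a_7 = -2816; a_8 = -6720; a_9 = -15616; a_{10} = -35584; a_{11} = -79872.
(Characteristic roots are 2 and 2.)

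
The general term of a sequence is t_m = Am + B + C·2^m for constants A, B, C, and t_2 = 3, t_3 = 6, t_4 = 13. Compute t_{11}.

2038

The three given values yield: 2A + B + 4C = 3; 3A + B + 8C = 6; 4A + B + 16C = 13.
Subtracting the first from the second: A + 4C = 3.
Subtracting the second from the third: A + 8C = 7.
Solving: C = 1, A = -1, then B = 1.
So t_m = -1·m + 1 + 1·2^m; at m=11 this is 2038.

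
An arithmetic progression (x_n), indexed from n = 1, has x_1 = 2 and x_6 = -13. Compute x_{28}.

-79

Common difference d = (-13 - 2) / (6 - 1) = -3.
x_n = 2 + (n - 1)·(-3).
x_{28} = 2 + 27·(-3) = -79.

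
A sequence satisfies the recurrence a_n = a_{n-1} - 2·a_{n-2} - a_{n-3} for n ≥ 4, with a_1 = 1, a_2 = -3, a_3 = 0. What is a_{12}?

-134

a_4 = 5  a_5 = 8  a_6 = -2  a_7 = -23  a_8 = -27  a_9 = 21  a_{10} = 98  a_{11} = 83  a_{12} = -134.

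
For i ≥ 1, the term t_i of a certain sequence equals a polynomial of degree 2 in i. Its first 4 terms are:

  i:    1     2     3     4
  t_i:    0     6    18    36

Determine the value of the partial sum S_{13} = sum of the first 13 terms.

1st diffs: 6, 12, 18.
2nd diffs: 6, 6 (constant).
Newton forward-difference form: t_i = 6·C(i-1,1) + 6·C(i-1,2).
Continuing: …, 60, 90, 126, 168, …, t_{13} = 468.
Summing i = 1..13 (13 terms) gives 2184.

2184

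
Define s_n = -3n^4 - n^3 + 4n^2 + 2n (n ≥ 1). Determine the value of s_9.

-20070

s_9 = -3·9^4 - 1·9^3 + 4·9^2 + 2·9 = -20070.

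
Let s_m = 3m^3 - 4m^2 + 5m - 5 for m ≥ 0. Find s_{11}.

3559

s_{11} = 3·11^3 - 4·11^2 + 5·11 - 5 = 3559.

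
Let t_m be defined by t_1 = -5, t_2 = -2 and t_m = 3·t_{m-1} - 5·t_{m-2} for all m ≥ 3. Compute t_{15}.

-449981

Iterate the recurrence:
t_3 = 19  t_4 = 67  t_5 = 106  …  t_{12} = 39367  t_{13} = 35131  t_{14} = -91442  t_{15} = -449981.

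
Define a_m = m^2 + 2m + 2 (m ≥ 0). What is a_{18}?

a_{18} = 1·18^2 + 2·18 + 2 = 362.

362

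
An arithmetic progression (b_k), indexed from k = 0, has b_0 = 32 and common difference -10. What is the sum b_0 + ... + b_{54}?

b_k = 32 + (k - 0)·(-10).
b_{54} = -508; S = 55·(32 + (-508))/2 = -13090.

-13090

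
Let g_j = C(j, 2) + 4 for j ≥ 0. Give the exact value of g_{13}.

C(13, 2) = 78, so g_{13} = 82.

82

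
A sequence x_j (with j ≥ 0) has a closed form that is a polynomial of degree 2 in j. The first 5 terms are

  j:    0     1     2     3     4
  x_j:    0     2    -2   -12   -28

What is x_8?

1st diffs: 2, -4, -10, -16.
2nd diffs: -6, -6, -6 (constant).
So x_j = -3j^2 + 5j.
Evaluating at j = 8 gives x_8 = -152.

-152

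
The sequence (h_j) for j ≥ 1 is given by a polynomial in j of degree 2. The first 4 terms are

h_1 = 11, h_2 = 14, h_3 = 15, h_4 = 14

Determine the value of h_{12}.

1st diffs: 3, 1, -1.
2nd diffs: -2, -2 (constant).
Newton forward-difference form: h_j = 11 + 3·C(j-1,1) + (-2)·C(j-1,2).
At j = 12: j-1 = 11, so h_{12} = 11 + 33 - 110 = -66.

-66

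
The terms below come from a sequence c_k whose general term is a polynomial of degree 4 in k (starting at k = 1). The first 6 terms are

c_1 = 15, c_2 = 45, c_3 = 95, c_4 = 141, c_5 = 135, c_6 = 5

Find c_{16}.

-41115

1st diffs: 30, 50, 46, -6, -130.
2nd diffs: 20, -4, -52, -124.
3rd diffs: -24, -48, -72.
4th diffs: -24, -24 (constant).
Newton forward-difference form: c_k = 15 + 30·C(k-1,1) + 20·C(k-1,2) + (-24)·C(k-1,3) + (-24)·C(k-1,4).
At k = 16: k-1 = 15, so c_{16} = 15 + 450 + 2100 - 10920 - 32760 = -41115.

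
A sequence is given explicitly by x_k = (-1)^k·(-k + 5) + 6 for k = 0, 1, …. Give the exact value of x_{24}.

(-1)^24 = 1; -k + 5 at k=24 is -19; so x_{24} = -13.

-13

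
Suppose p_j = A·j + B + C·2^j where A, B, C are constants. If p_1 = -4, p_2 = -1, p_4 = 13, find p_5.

30

Plug in j = 1, 2, 4: A + B + 2C = -4; 2A + B + 4C = -1; 4A + B + 16C = 13.
Subtracting the first from the second: A + 2C = 3.
Subtracting the second from the third: 2A + 12C = 14.
Solving: C = 1, A = 1, then B = -7.
So p_j = 1·j + (-7) + 1·2^j; at j=5 this is 30.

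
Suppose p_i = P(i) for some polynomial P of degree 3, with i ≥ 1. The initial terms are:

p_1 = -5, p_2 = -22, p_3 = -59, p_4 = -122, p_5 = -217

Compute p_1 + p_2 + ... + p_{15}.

-19150

1st diffs: -17, -37, -63, -95.
2nd diffs: -20, -26, -32.
3rd diffs: -6, -6 (constant).
Newton forward-difference form: p_i = -5 + (-17)·C(i-1,1) + (-20)·C(i-1,2) + (-6)·C(i-1,3).
Continuing: …, -350, -527, -754, -1037, …, p_{15} = -4247.
Summing i = 1..15 (15 terms) gives -19150.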